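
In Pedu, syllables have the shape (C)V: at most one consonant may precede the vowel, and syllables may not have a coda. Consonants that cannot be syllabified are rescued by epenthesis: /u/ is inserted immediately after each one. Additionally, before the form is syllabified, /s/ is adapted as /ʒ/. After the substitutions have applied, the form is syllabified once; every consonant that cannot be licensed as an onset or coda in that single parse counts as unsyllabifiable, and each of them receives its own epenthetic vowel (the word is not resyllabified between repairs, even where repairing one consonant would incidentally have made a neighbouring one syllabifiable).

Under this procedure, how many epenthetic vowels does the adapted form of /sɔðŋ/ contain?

After substitution the input is /ʒɔðŋ/.
The unsyllabifiable consonants are /ð/, /ŋ/; each receives one epenthetic vowel.

2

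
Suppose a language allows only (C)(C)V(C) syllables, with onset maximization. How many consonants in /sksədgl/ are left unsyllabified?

Syllabifying with onset maximization leaves /s/, /g/, /l/ stranded (at most one coda consonant is licensed; onsets may contain at most 2 consonants).

3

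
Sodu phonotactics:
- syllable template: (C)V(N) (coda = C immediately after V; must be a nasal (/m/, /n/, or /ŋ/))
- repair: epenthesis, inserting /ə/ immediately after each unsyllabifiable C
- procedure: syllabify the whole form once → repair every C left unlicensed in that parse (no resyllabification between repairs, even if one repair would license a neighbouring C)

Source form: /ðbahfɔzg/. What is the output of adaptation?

ðəbahəfɔzəgə

Syllabifying with onset maximization leaves /ð/, /h/, /z/, /g/ stranded (only a nasal (/m/, /n/, or /ŋ/) is licensed in coda position; onsets are limited to one consonant).
Inserting the epenthetic vowel yields /ð/ → /ðə/, /h/ → /hə/, /z/ → /zə/, /g/ → /gə/.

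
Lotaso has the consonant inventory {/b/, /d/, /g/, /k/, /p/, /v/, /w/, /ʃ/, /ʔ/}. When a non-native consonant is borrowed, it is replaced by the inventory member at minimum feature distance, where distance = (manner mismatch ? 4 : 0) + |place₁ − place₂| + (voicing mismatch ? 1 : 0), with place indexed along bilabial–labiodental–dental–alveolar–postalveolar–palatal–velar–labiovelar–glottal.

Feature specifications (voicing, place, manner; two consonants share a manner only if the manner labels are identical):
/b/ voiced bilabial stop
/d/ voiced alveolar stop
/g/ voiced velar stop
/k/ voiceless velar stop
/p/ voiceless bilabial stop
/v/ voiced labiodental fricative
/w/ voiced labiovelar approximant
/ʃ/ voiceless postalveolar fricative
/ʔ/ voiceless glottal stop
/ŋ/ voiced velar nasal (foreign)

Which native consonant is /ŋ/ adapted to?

g

/g/ is closest: manner differs (nasal→stop, +4), place distance 0 (velar→velar), same voicing; total 4. Next closest is /k/ at distance 5.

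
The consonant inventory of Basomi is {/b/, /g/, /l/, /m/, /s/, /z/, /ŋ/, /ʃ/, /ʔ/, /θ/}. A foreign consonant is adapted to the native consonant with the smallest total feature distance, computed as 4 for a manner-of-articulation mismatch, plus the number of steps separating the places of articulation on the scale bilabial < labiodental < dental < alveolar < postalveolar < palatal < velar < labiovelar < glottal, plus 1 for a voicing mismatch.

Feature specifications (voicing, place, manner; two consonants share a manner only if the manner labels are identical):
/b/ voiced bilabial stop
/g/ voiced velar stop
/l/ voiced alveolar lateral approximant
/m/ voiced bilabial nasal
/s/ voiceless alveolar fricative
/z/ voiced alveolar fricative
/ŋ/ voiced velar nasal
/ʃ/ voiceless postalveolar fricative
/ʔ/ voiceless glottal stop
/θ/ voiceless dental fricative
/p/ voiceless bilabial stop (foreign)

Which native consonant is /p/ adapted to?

b

/b/ is closest: same manner (stop), place distance 0 (bilabial→bilabial), voicing differs (+1); total 1. Next closest is /m/ at distance 5.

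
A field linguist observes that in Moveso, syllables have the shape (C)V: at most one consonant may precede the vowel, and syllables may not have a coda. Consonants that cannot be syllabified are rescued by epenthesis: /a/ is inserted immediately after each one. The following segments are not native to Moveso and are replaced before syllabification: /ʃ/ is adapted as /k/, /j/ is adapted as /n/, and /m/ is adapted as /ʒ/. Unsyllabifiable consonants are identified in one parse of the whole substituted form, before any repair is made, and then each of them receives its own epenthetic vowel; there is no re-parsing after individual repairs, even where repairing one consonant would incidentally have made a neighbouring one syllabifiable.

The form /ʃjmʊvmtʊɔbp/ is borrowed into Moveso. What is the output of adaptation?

kanaʒʊvaʒatʊɔbapa

Substitution: /ʃ/ → /k/, /j/ → /n/, /m/ → /ʒ/, giving /knʒʊvʒtʊɔbp/.
Under (C)V, the unsyllabifiable consonants are /k/, /n/, /v/, /ʒ/, /b/, /p/ (no codas are permitted; onsets are limited to one consonant).
Each unlicensed consonant becomes the onset of a new syllable: /k/ → /ka/, /n/ → /na/, /v/ → /va/, /ʒ/ → /ʒa/, /b/ → /ba/, /p/ → /pa/.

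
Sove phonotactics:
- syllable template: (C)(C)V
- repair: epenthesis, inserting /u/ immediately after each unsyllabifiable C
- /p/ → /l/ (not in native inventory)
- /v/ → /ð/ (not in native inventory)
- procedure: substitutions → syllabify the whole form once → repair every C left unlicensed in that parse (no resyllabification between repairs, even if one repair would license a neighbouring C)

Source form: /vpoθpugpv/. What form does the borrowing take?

Substitution: /v/ → /ð/, /p/ → /l/, giving /ðloθluglð/.
Under (C)(C)V, the unsyllabifiable consonants are /g/, /l/, /ð/ (no codas are permitted; onsets may contain at most 2 consonants).
Each unlicensed consonant becomes the onset of a new syllable: /g/ → /gu/, /l/ → /lu/, /ð/ → /ðu/.

ðloθluguluðu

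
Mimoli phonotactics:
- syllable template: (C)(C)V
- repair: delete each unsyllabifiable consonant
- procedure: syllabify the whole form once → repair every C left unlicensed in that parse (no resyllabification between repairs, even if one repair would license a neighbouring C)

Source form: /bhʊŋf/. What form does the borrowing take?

bhʊ

The consonants /ŋ/, /f/ cannot be parsed into a legal (C)(C)V syllable (no codas are permitted; onsets may contain at most 2 consonants).
Deletion applies to /ŋ/, /f/.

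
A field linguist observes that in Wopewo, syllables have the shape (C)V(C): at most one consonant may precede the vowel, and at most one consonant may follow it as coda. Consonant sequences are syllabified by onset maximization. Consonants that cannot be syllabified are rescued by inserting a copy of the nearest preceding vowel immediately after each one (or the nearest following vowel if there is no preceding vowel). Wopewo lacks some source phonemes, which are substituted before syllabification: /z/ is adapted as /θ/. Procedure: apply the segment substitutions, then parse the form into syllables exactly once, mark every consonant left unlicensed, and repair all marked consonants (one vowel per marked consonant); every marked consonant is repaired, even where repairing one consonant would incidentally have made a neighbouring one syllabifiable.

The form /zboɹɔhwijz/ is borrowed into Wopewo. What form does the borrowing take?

Substitution: /z/ → /θ/, giving /θboɹɔhwijθ/.
Syllabifying with onset maximization leaves /θ/, /θ/ stranded (at most one coda consonant is licensed; onsets are limited to one consonant).
Epenthesis after each stranded consonant: /θ/ → /θo/, /θ/ → /θi/.

θoboɹɔhwijθi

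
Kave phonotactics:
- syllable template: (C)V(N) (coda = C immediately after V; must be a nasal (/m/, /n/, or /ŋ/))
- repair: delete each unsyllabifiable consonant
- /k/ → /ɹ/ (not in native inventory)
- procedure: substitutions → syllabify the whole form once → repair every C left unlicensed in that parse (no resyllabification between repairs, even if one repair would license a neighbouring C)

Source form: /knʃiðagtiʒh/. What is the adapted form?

Substitution: /k/ → /ɹ/, giving /ɹnʃiðagtiʒh/.
Under (C)V(N), the unsyllabifiable consonants are /ɹ/, /n/, /g/, /ʒ/, /h/ (only a nasal (/m/, /n/, or /ŋ/) is licensed in coda position; onsets are limited to one consonant).
Deleting the stranded consonants removes /ɹ/, /n/, /g/, /ʒ/, /h/.

ʃiðati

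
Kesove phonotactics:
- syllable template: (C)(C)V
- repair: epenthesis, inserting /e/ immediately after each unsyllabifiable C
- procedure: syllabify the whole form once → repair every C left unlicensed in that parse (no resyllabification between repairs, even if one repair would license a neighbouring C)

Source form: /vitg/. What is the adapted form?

The consonants /t/, /g/ cannot be parsed into a legal (C)(C)V syllable (no codas are permitted; onsets may contain at most 2 consonants).
Inserting the epenthetic vowel yields /t/ → /te/, /g/ → /ge/.

vitege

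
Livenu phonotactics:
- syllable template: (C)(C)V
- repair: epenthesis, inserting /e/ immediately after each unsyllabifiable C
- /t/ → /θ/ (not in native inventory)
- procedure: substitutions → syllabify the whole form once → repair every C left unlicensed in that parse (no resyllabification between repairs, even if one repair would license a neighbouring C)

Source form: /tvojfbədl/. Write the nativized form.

Substitution: /t/ → /θ/, giving /θvojfbədl/.
Under (C)(C)V, the unsyllabifiable consonants are /j/, /d/, /l/ (no codas are permitted; onsets may contain at most 2 consonants).
Each unlicensed consonant becomes the onset of a new syllable: /j/ → /je/, /d/ → /de/, /l/ → /le/.

θvojefbədele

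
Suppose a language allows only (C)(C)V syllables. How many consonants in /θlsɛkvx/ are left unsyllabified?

4

Under (C)(C)V, the unsyllabifiable consonants are /θ/, /k/, /v/, /x/ (no codas are permitted; onsets may contain at most 2 consonants).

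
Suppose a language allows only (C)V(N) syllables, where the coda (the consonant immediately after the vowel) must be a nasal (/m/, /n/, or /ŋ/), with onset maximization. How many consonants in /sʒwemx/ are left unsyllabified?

Under (C)V(N), the unsyllabifiable consonants are /s/, /ʒ/, /x/ (only a nasal (/m/, /n/, or /ŋ/) is licensed in coda position; onsets are limited to one consonant).

3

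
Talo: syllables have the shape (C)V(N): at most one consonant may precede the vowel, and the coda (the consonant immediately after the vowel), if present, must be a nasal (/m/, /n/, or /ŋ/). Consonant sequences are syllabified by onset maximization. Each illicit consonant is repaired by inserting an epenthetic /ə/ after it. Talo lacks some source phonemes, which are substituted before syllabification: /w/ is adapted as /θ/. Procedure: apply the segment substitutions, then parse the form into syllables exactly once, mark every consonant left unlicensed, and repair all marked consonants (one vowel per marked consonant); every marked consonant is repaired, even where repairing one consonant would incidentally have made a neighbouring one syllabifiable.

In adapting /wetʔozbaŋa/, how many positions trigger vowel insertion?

2

After substitution the input is /θetʔozbaŋa/.
The unsyllabifiable consonants are /t/, /z/; each receives one epenthetic vowel.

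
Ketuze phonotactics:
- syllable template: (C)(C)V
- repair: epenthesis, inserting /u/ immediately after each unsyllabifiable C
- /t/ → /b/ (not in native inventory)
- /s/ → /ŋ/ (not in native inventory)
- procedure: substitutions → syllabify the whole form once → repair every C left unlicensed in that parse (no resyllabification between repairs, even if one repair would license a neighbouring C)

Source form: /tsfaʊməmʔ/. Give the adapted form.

Substitution: /t/ → /b/, /s/ → /ŋ/, giving /bŋfaʊməmʔ/.
The consonants /b/, /m/, /ʔ/ cannot be parsed into a legal (C)(C)V syllable (no codas are permitted; onsets may contain at most 2 consonants).
Inserting the epenthetic vowel yields /b/ → /bu/, /m/ → /mu/, /ʔ/ → /ʔu/.

buŋfaʊməmuʔu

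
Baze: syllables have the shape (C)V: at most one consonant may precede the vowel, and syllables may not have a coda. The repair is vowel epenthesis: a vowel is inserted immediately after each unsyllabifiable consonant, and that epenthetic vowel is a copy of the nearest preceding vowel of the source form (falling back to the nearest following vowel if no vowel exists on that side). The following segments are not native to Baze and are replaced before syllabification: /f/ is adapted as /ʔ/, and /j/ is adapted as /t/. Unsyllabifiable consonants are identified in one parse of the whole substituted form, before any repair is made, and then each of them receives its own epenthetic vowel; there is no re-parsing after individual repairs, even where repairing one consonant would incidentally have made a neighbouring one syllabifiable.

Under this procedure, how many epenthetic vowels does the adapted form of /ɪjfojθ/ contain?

After substitution the input is /ɪtʔotθ/.
The unsyllabifiable consonants are /t/, /t/, /θ/; each receives one epenthetic vowel.

3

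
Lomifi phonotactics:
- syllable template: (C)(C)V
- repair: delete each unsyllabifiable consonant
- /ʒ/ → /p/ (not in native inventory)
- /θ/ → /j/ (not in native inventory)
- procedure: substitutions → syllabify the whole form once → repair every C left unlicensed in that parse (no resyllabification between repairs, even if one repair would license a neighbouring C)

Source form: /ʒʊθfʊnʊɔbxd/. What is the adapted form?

Substitution: /ʒ/ → /p/, /θ/ → /j/, giving /pʊjfʊnʊɔbxd/.
The consonants /b/, /x/, /d/ cannot be parsed into a legal (C)(C)V syllable (no codas are permitted; onsets may contain at most 2 consonants).
Deleting the stranded consonants removes /b/, /x/, /d/.

pʊjfʊnʊɔ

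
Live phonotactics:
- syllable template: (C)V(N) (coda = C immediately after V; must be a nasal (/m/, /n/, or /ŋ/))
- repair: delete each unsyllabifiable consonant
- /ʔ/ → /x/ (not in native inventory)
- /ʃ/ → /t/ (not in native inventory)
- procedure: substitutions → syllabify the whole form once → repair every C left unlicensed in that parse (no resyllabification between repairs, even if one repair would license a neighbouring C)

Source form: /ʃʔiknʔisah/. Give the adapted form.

Substitution: /ʃ/ → /t/, /ʔ/ → /x/, giving /txiknxisah/.
The consonants /t/, /k/, /n/, /h/ cannot be parsed into a legal (C)V(N) syllable (only a nasal (/m/, /n/, or /ŋ/) is licensed in coda position; onsets are limited to one consonant).
Deletion applies to /t/, /k/, /n/, /h/.

xixisa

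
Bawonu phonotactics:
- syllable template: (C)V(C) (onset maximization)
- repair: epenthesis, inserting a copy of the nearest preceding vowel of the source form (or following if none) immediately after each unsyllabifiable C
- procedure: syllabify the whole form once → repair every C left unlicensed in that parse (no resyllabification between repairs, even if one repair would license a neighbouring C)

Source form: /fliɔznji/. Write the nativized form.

filiɔznɔji

Under (C)V(C), the unsyllabifiable consonants are /f/, /n/ (at most one coda consonant is licensed; onsets are limited to one consonant).
Inserting the epenthetic vowel yields /f/ → /fi/, /n/ → /nɔ/.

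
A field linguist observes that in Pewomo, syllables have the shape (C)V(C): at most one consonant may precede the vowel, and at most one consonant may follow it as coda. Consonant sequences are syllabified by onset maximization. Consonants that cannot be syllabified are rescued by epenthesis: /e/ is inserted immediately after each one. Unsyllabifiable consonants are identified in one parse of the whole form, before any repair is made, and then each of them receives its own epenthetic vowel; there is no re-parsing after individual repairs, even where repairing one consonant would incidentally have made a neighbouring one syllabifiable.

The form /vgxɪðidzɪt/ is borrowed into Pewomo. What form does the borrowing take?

vegexɪðidzɪt

Under (C)V(C), the unsyllabifiable consonants are /v/, /g/ (at most one coda consonant is licensed; onsets are limited to one consonant).
Each unlicensed consonant becomes the onset of a new syllable: /v/ → /ve/, /g/ → /ge/.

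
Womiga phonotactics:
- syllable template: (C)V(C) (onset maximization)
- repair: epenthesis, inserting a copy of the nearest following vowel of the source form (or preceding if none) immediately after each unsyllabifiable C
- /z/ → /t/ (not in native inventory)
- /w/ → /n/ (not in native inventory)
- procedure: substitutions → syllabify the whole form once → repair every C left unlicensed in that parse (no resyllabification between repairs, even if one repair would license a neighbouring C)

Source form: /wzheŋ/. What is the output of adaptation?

neteheŋ

Substitution: /w/ → /n/, /z/ → /t/, giving /ntheŋ/.
The consonants /n/, /t/ cannot be parsed into a legal (C)V(C) syllable (at most one coda consonant is licensed; onsets are limited to one consonant).
Inserting the epenthetic vowel yields /n/ → /ne/, /t/ → /te/.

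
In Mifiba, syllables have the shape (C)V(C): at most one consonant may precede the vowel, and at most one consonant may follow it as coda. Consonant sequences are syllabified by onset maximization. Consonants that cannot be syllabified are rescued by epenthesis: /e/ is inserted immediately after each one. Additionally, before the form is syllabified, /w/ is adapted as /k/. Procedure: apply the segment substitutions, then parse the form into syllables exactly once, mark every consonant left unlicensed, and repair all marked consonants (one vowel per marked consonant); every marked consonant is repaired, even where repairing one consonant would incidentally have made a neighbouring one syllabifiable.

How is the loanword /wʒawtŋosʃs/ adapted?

Substitution: /w/ → /k/, giving /kʒaktŋosʃs/.
Under (C)V(C), the unsyllabifiable consonants are /k/, /t/, /ʃ/, /s/ (at most one coda consonant is licensed; onsets are limited to one consonant).
Each unlicensed consonant becomes the onset of a new syllable: /k/ → /ke/, /t/ → /te/, /ʃ/ → /ʃe/, /s/ → /se/.

keʒakteŋosʃese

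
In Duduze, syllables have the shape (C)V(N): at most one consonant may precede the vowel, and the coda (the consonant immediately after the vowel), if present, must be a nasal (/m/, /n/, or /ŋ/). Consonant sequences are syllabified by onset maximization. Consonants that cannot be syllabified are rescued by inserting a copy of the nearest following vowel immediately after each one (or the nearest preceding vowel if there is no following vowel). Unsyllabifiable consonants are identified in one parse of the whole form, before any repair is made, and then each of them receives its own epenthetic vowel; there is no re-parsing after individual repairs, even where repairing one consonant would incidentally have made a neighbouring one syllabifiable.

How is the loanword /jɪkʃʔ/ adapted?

jɪkɪʃɪʔɪ

Syllabifying with onset maximization leaves /k/, /ʃ/, /ʔ/ stranded (only a nasal (/m/, /n/, or /ŋ/) is licensed in coda position; onsets are limited to one consonant).
Inserting the epenthetic vowel yields /k/ → /kɪ/, /ʃ/ → /ʃɪ/, /ʔ/ → /ʔɪ/.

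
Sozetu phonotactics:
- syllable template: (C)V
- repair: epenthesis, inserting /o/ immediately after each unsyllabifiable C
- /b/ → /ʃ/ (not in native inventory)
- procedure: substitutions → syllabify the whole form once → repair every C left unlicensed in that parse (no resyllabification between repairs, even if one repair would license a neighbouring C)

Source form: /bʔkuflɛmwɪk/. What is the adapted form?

Substitution: /b/ → /ʃ/, giving /ʃʔkuflɛmwɪk/.
Syllabifying with onset maximization leaves /ʃ/, /ʔ/, /f/, /m/, /k/ stranded (no codas are permitted; onsets are limited to one consonant).
Inserting the epenthetic vowel yields /ʃ/ → /ʃo/, /ʔ/ → /ʔo/, /f/ → /fo/, /m/ → /mo/, /k/ → /ko/.

ʃoʔokufolɛmowɪko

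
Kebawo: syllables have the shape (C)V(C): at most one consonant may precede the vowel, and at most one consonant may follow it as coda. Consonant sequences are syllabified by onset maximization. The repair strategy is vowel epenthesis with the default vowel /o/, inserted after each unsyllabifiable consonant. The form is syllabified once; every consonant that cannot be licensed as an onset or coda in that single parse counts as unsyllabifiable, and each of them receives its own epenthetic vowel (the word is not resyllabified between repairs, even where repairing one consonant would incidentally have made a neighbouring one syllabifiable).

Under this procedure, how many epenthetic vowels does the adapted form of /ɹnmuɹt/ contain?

The unsyllabifiable consonants are /ɹ/, /n/, /t/; each receives one epenthetic vowel.

3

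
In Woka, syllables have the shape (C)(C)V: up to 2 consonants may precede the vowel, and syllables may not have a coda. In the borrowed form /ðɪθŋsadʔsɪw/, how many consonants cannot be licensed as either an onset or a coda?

3

The consonants /θ/, /d/, /w/ cannot be parsed into a legal (C)(C)V syllable (no codas are permitted; onsets may contain at most 2 consonants).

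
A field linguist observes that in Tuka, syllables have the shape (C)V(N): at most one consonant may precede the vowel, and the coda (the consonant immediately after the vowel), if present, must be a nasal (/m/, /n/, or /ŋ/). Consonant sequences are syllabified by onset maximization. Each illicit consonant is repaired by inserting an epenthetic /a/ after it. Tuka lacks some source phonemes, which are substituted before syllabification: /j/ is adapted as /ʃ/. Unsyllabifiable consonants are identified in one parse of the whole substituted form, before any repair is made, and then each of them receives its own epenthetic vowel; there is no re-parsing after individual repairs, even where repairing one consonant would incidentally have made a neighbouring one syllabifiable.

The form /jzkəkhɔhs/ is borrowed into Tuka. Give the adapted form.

Substitution: /j/ → /ʃ/, giving /ʃzkəkhɔhs/.
Under (C)V(N), the unsyllabifiable consonants are /ʃ/, /z/, /k/, /h/, /s/ (only a nasal (/m/, /n/, or /ŋ/) is licensed in coda position; onsets are limited to one consonant).
Epenthesis after each stranded consonant: /ʃ/ → /ʃa/, /z/ → /za/, /k/ → /ka/, /h/ → /ha/, /s/ → /sa/.

ʃazakəkahɔhasa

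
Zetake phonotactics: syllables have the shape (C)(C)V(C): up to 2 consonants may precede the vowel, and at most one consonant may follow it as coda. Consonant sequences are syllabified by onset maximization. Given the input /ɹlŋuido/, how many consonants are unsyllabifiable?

Under (C)(C)V(C), the unsyllabifiable consonants are /ɹ/ (at most one coda consonant is licensed; onsets may contain at most 2 consonants).

1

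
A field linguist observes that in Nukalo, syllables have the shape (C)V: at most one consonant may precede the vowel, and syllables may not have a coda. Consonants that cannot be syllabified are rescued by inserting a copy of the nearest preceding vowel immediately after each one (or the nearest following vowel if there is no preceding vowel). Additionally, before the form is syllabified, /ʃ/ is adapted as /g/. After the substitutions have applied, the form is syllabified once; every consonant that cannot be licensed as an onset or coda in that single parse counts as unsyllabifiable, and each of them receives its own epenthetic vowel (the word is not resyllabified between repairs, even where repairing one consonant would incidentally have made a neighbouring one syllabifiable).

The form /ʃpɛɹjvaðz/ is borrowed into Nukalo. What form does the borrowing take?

Substitution: /ʃ/ → /g/, giving /gpɛɹjvaðz/.
Under (C)V, the unsyllabifiable consonants are /g/, /ɹ/, /j/, /ð/, /z/ (no codas are permitted; onsets are limited to one consonant).
Inserting the epenthetic vowel yields /g/ → /gɛ/, /ɹ/ → /ɹɛ/, /j/ → /jɛ/, /ð/ → /ða/, /z/ → /za/.

gɛpɛɹɛjɛvaðaza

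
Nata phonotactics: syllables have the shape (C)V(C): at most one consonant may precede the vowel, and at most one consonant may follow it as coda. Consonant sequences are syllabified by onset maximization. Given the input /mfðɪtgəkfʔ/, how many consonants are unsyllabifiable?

4

Under (C)V(C), the unsyllabifiable consonants are /m/, /f/, /f/, /ʔ/ (at most one coda consonant is licensed; onsets are limited to one consonant).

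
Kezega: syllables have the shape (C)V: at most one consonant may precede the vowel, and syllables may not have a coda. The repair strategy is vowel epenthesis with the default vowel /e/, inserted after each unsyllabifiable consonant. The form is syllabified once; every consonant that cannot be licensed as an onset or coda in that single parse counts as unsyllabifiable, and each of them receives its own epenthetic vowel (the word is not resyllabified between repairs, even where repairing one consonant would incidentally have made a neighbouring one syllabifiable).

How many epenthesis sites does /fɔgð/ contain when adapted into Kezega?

The unsyllabifiable consonants are /g/, /ð/; each receives one epenthetic vowel.

2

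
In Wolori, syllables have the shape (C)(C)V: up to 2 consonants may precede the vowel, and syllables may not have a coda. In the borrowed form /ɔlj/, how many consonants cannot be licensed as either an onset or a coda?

Under (C)(C)V, the unsyllabifiable consonants are /l/, /j/ (no codas are permitted; onsets may contain at most 2 consonants).

2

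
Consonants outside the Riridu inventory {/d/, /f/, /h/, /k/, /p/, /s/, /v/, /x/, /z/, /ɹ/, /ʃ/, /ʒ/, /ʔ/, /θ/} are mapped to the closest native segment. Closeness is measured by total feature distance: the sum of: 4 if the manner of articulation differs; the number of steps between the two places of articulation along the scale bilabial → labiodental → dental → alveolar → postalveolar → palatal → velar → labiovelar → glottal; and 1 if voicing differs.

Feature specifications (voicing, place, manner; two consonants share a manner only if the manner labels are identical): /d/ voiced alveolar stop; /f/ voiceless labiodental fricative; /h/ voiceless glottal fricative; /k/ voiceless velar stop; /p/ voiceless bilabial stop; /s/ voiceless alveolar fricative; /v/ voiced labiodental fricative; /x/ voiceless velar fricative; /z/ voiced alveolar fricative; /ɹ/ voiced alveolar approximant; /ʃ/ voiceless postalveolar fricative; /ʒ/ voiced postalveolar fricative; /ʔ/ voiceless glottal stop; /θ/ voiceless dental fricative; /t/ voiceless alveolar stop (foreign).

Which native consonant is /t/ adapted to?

/d/ is closest: same manner (stop), place distance 0 (alveolar→alveolar), voicing differs (+1); total 1. Next closest is /k/ at distance 3.

d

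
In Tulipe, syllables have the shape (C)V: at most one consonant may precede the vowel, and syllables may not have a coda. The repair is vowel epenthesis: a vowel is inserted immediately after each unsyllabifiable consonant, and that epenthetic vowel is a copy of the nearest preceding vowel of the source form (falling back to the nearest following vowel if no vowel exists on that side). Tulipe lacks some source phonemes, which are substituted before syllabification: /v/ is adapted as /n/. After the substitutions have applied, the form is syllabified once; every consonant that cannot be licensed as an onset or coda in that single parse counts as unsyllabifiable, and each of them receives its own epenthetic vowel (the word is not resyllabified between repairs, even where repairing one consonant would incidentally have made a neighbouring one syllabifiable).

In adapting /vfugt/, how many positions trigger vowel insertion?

After substitution the input is /nfugt/.
The unsyllabifiable consonants are /n/, /g/, /t/; each receives one epenthetic vowel.

3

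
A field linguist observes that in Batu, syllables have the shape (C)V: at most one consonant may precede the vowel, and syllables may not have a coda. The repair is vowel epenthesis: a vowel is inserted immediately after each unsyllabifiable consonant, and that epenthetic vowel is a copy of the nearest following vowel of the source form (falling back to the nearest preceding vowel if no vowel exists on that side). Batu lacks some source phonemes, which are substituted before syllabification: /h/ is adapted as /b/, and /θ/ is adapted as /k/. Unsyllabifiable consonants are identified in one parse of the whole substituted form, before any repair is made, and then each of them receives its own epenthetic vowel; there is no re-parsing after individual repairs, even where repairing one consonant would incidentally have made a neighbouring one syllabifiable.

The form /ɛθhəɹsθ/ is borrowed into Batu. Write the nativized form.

Substitution: /θ/ → /k/, /h/ → /b/, giving /ɛkbəɹsk/.
Syllabifying with onset maximization leaves /k/, /ɹ/, /s/, /k/ stranded (no codas are permitted; onsets are limited to one consonant).
Each unlicensed consonant becomes the onset of a new syllable: /k/ → /kə/, /ɹ/ → /ɹə/, /s/ → /sə/, /k/ → /kə/.

ɛkəbəɹəsəkə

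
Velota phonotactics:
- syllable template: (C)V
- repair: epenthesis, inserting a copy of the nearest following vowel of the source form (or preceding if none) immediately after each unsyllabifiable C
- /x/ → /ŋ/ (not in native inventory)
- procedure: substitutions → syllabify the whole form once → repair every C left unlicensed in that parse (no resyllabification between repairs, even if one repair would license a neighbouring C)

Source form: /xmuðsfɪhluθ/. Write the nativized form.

Substitution: /x/ → /ŋ/, giving /ŋmuðsfɪhluθ/.
Under (C)V, the unsyllabifiable consonants are /ŋ/, /ð/, /s/, /h/, /θ/ (no codas are permitted; onsets are limited to one consonant).
Inserting the epenthetic vowel yields /ŋ/ → /ŋu/, /ð/ → /ðɪ/, /s/ → /sɪ/, /h/ → /hu/, /θ/ → /θu/.

ŋumuðɪsɪfɪhuluθu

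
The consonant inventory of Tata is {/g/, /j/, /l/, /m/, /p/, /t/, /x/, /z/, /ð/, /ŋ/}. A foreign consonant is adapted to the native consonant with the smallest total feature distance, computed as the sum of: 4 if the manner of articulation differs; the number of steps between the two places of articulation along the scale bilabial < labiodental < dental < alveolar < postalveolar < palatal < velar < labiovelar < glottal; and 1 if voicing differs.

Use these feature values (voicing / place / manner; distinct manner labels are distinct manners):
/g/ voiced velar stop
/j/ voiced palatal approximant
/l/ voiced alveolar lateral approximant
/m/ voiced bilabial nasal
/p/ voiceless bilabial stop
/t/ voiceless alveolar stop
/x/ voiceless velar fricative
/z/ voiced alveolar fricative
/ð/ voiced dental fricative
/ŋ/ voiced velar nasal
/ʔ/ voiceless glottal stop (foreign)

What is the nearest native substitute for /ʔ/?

g

/g/ is closest: same manner (stop), place distance 2 (glottal→velar), voicing differs (+1); total 3. Next closest is /t/ at distance 5.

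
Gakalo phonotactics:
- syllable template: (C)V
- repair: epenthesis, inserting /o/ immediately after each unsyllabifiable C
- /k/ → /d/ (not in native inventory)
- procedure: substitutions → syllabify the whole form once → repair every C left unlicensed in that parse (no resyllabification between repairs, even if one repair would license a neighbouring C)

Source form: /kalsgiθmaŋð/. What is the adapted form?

dalosogiθomaŋoðo

Substitution: /k/ → /d/, giving /dalsgiθmaŋð/.
Under (C)V, the unsyllabifiable consonants are /l/, /s/, /θ/, /ŋ/, /ð/ (no codas are permitted; onsets are limited to one consonant).
Inserting the epenthetic vowel yields /l/ → /lo/, /s/ → /so/, /θ/ → /θo/, /ŋ/ → /ŋo/, /ð/ → /ðo/.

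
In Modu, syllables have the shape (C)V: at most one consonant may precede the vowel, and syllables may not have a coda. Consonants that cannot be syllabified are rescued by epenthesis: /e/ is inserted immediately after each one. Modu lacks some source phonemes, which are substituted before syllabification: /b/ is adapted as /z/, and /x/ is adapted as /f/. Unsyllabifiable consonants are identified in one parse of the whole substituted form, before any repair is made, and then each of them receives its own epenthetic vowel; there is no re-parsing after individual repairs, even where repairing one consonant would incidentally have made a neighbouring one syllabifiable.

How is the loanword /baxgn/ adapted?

zafegene

Substitution: /b/ → /z/, /x/ → /f/, giving /zafgn/.
Syllabifying with onset maximization leaves /f/, /g/, /n/ stranded (no codas are permitted; onsets are limited to one consonant).
Inserting the epenthetic vowel yields /f/ → /fe/, /g/ → /ge/, /n/ → /ne/.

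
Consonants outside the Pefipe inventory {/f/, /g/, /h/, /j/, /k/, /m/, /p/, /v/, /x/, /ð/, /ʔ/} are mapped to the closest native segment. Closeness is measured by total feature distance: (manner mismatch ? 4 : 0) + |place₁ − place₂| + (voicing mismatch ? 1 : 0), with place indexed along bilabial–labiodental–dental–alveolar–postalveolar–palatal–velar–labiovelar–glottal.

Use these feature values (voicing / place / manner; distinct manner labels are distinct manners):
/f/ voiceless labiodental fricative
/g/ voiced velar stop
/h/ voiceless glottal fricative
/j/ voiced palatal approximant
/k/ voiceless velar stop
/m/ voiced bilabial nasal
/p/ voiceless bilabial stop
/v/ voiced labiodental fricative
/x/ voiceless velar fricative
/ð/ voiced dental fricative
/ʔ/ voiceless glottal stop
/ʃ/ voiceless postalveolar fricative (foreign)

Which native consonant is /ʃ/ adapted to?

x

/x/ is closest: same manner (fricative), place distance 2 (postalveolar→velar), same voicing; total 2. Next closest is /f/ at distance 3.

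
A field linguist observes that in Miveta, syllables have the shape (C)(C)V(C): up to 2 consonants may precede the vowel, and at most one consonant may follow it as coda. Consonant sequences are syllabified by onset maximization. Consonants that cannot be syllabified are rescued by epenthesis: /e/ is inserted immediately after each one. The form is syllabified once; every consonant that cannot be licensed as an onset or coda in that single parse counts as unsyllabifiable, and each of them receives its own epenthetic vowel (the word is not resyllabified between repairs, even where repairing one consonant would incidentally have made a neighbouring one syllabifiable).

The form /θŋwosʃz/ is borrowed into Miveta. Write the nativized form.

θeŋwosʃeze

The consonants /θ/, /ʃ/, /z/ cannot be parsed into a legal (C)(C)V(C) syllable (at most one coda consonant is licensed; onsets may contain at most 2 consonants).
Epenthesis after each stranded consonant: /θ/ → /θe/, /ʃ/ → /ʃe/, /z/ → /ze/.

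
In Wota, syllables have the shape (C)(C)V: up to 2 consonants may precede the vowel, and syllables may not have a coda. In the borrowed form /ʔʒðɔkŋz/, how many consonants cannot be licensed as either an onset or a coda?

The consonants /ʔ/, /k/, /ŋ/, /z/ cannot be parsed into a legal (C)(C)V syllable (no codas are permitted; onsets may contain at most 2 consonants).

4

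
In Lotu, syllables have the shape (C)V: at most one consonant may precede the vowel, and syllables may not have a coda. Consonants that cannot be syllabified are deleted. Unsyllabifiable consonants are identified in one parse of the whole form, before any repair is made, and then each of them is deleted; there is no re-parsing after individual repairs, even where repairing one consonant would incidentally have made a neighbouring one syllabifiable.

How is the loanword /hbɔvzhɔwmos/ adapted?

The consonants /h/, /v/, /z/, /w/, /s/ cannot be parsed into a legal (C)V syllable (no codas are permitted; onsets are limited to one consonant).
Deletion applies to /h/, /v/, /z/, /w/, /s/.

bɔhɔmo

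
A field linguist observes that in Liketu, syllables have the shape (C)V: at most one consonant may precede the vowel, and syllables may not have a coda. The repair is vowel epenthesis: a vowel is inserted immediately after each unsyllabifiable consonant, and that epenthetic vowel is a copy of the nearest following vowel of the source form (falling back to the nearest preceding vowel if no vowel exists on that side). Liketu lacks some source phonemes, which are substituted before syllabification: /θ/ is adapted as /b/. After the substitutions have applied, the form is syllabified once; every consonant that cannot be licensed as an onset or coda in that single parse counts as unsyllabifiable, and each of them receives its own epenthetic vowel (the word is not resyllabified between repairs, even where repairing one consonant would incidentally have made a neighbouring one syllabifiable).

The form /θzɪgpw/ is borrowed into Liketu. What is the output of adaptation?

bɪzɪgɪpɪwɪ

Substitution: /θ/ → /b/, giving /bzɪgpw/.
Under (C)V, the unsyllabifiable consonants are /b/, /g/, /p/, /w/ (no codas are permitted; onsets are limited to one consonant).
Inserting the epenthetic vowel yields /b/ → /bɪ/, /g/ → /gɪ/, /p/ → /pɪ/, /w/ → /wɪ/.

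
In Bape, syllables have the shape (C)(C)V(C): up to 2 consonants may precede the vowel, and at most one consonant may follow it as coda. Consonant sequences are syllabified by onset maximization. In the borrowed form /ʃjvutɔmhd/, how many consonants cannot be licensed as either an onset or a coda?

Syllabifying with onset maximization leaves /ʃ/, /h/, /d/ stranded (at most one coda consonant is licensed; onsets may contain at most 2 consonants).

3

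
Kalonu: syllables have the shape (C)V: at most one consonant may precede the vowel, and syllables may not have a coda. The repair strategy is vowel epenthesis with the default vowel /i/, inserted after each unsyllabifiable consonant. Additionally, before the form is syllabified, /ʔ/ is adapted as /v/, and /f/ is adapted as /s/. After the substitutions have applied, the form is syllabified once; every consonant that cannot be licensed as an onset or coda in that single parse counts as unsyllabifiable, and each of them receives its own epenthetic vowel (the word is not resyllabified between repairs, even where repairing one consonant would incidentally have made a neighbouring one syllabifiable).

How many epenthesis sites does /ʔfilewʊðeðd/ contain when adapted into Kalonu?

After substitution the input is /vsilewʊðeðd/.
The unsyllabifiable consonants are /v/, /ð/, /d/; each receives one epenthetic vowel.

3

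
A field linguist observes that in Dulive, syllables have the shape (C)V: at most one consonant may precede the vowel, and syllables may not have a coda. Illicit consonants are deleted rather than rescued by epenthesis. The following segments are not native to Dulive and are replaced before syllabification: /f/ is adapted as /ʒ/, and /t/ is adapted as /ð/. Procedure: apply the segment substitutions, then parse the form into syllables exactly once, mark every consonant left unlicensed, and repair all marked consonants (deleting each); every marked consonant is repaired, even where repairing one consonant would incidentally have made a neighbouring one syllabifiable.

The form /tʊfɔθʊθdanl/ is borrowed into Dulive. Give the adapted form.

Substitution: /t/ → /ð/, /f/ → /ʒ/, giving /ðʊʒɔθʊθdanl/.
The consonants /θ/, /n/, /l/ cannot be parsed into a legal (C)V syllable (no codas are permitted; onsets are limited to one consonant).
Each unlicensed consonant is deleted: /θ/, /n/, /l/.

ðʊʒɔθʊda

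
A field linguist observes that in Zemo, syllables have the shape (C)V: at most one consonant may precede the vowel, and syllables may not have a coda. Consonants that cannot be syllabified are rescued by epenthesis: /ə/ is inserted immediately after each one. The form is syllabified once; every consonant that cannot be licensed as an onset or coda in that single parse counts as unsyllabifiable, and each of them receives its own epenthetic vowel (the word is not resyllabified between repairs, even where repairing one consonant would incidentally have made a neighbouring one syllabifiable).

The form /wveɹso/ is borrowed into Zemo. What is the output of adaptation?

wəveɹəso

The consonants /w/, /ɹ/ cannot be parsed into a legal (C)V syllable (no codas are permitted; onsets are limited to one consonant).
Each unlicensed consonant becomes the onset of a new syllable: /w/ → /wə/, /ɹ/ → /ɹə/.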